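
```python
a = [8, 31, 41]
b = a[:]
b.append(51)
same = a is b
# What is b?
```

After line 1: a = [8, 31, 41]
After line 2 (b = a[:] is a shallow copy, new object): a = [8, 31, 41], b = [8, 31, 41]
After line 3 (append only mutates b): a = [8, 31, 41], b = [8, 31, 41, 51]
After line 4 (same = a is b; different objects -> False): same = False

[8, 31, 41, 51]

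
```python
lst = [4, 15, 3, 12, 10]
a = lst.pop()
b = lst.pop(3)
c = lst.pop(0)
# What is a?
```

After line 1: lst = [4, 15, 3, 12, 10]
After line 2 (pop() -> a = 10): lst = [4, 15, 3, 12]
After line 3 (pop(3) -> b = 12): lst = [4, 15, 3]
After line 4 (pop(0) -> c = 4): lst = [15, 3]

10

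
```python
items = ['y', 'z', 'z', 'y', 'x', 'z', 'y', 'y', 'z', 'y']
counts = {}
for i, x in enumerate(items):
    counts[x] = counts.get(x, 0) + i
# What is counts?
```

Initial: counts = {}, items = ['y', 'z', 'z', 'y', 'x', 'z', 'y', 'y', 'z', 'y']
i=0, x='y': counts = {'y': 0}
i=1, x='z': counts = {'y': 0, 'z': 1}
i=2, x='z': counts = {'y': 0, 'z': 3}
i=3, x='y': counts = {'y': 3, 'z': 3}
i=4, x='x': counts = {'y': 3, 'z': 3, 'x': 4}
i=5, x='z': counts = {'y': 3, 'z': 8, 'x': 4}
i=6, x='y': counts = {'y': 9, 'z': 8, 'x': 4}
i=7, x='y': counts = {'y': 16, 'z': 8, 'x': 4}
i=8, x='z': counts = {'y': 16, 'z': 16, 'x': 4}
i=9, x='y': counts = {'y': 25, 'z': 16, 'x': 4}

{'y': 25, 'z': 16, 'x': 4}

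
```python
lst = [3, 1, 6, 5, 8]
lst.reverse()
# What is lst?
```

[8, 5, 6, 1, 3]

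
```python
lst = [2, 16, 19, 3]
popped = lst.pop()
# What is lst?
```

[2, 16, 19]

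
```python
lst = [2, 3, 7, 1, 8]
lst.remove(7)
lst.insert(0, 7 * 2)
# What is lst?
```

After line 1: lst = [2, 3, 7, 1, 8]
After line 2 (remove first 7): lst = [2, 3, 1, 8]
After line 3 (insert 14 at index 0): lst = [14, 2, 3, 1, 8]

[14, 2, 3, 1, 8]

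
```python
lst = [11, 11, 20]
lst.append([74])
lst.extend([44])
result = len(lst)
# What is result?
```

After line 1: lst = [11, 11, 20]
After line 2 (append adds [74] as single element): lst = [11, 11, 20, [74]]
After line 3 (extend unpacks [44], adds 44): lst = [11, 11, 20, [74], 44]
After line 4: result = len(lst) = 5

5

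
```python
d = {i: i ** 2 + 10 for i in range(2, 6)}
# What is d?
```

{2: 14, 3: 19, 4: 26, 5: 35}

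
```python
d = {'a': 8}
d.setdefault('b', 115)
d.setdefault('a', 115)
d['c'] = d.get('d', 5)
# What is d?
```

After line 1: d = {'a': 8}
After line 2 (setdefault adds 'b'=115): d = {'a': 8, 'b': 115}
After line 3 (setdefault 'a' no-op, already exists): d = {'a': 8, 'b': 115}
After line 4 (get('d', 5) returns default since 'd' not in d): d = {'a': 8, 'b': 115, 'c': 5}

{'a': 8, 'b': 115, 'c': 5}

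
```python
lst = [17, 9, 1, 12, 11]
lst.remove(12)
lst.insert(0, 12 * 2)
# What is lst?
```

After line 1: lst = [17, 9, 1, 12, 11]
After line 2 (remove first 12): lst = [17, 9, 1, 11]
After line 3 (insert 24 at index 0): lst = [24, 17, 9, 1, 11]

[24, 17, 9, 1, 11]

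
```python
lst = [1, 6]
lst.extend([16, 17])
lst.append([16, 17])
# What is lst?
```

After line 1: lst = [1, 6]
After line 2 (extend unpacks [16, 17]): lst = [1, 6, 16, 17]
After line 3 (append adds [16, 17] as single element): lst = [1, 6, 16, 17, [16, 17]]

[1, 6, 16, 17, [16, 17]]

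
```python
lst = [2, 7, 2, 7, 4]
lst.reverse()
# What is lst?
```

[4, 7, 2, 7, 2]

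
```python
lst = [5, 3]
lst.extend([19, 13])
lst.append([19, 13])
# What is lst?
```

After line 1: lst = [5, 3]
After line 2 (extend unpacks [19, 13]): lst = [5, 3, 19, 13]
After line 3 (append adds [19, 13] as single element): lst = [5, 3, 19, 13, [19, 13]]

[5, 3, 19, 13, [19, 13]]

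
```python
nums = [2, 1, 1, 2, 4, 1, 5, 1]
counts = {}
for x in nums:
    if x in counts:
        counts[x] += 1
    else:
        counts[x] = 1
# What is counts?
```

Initial: counts = {}, nums = [2, 1, 1, 2, 4, 1, 5, 1]
See 2: counts = {2: 1}
See 1: counts = {2: 1, 1: 1}
See 1: counts = {2: 1, 1: 2}
See 2: counts = {2: 2, 1: 2}
See 4: counts = {2: 2, 1: 2, 4: 1}
See 1: counts = {2: 2, 1: 3, 4: 1}
See 5: counts = {2: 2, 1: 3, 4: 1, 5: 1}
See 1: counts = {2: 2, 1: 4, 4: 1, 5: 1}

{2: 2, 1: 4, 4: 1, 5: 1}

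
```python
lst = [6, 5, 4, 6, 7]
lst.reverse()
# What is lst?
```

[7, 6, 4, 5, 6]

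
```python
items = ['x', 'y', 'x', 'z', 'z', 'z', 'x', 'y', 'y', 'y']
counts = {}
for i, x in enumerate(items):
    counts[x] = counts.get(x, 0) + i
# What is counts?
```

Initial: counts = {}, items = ['x', 'y', 'x', 'z', 'z', 'z', 'x', 'y', 'y', 'y']
i=0, x='x': counts = {'x': 0}
i=1, x='y': counts = {'x': 0, 'y': 1}
i=2, x='x': counts = {'x': 2, 'y': 1}
i=3, x='z': counts = {'x': 2, 'y': 1, 'z': 3}
i=4, x='z': counts = {'x': 2, 'y': 1, 'z': 7}
i=5, x='z': counts = {'x': 2, 'y': 1, 'z': 12}
i=6, x='x': counts = {'x': 8, 'y': 1, 'z': 12}
i=7, x='y': counts = {'x': 8, 'y': 8, 'z': 12}
i=8, x='y': counts = {'x': 8, 'y': 16, 'z': 12}
i=9, x='y': counts = {'x': 8, 'y': 25, 'z': 12}

{'x': 8, 'y': 25, 'z': 12}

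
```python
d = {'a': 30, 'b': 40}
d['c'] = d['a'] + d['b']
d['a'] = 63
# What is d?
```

After line 1: d = {'a': 30, 'b': 40}
After line 2 (d['c'] = 30 + 40): d = {'a': 30, 'b': 40, 'c': 70}
After line 3: d = {'a': 63, 'b': 40, 'c': 70}

{'a': 63, 'b': 40, 'c': 70}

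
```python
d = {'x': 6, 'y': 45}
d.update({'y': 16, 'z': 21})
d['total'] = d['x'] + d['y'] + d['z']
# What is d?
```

After line 1: d = {'x': 6, 'y': 45}
After line 2 (y overwritten, z added): d = {'x': 6, 'y': 16, 'z': 21}
After line 3 (total = 6 + 16 + 21 = 43): d = {'x': 6, 'y': 16, 'z': 21, 'total': 43}

{'x': 6, 'y': 16, 'z': 21, 'total': 43}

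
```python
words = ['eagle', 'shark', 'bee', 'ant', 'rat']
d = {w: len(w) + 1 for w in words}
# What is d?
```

{'eagle': 6, 'shark': 6, 'bee': 4, 'ant': 4, 'rat': 4}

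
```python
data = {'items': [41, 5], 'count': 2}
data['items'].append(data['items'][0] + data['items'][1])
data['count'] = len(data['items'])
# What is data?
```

After line 1: data = {'items': [41, 5], 'count': 2}
After line 2 (append 41 + 5 = 46): data = {'items': [41, 5, 46], 'count': 2}
After line 3 (count = len(items) = 3): data = {'items': [41, 5, 46], 'count': 3}

{'items': [41, 5, 46], 'count': 3}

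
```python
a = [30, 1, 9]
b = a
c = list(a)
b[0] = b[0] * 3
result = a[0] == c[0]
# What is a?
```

After line 1: a = [30, 1, 9]
After line 2 (b = a, alias): a = [30, 1, 9], b = [30, 1, 9]
After line 3 (c = list(a) is a copy, new object): c = [30, 1, 9]
After line 4 (b[0] = 30 * 3 = 90; mutates shared a/b): a = b = [90, 1, 9], c = [30, 1, 9]
After line 5 (a[0] = 90, c[0] = 30; result = False)

[90, 1, 9]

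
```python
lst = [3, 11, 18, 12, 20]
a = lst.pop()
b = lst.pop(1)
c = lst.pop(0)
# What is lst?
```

After line 1: lst = [3, 11, 18, 12, 20]
After line 2 (pop() -> a = 20): lst = [3, 11, 18, 12]
After line 3 (pop(1) -> b = 11): lst = [3, 18, 12]
After line 4 (pop(0) -> c = 3): lst = [18, 12]

[18, 12]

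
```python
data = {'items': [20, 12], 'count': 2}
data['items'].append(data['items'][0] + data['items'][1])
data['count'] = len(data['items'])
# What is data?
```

After line 1: data = {'items': [20, 12], 'count': 2}
After line 2 (append 20 + 12 = 32): data = {'items': [20, 12, 32], 'count': 2}
After line 3 (count = len(items) = 3): data = {'items': [20, 12, 32], 'count': 3}

{'items': [20, 12, 32], 'count': 3}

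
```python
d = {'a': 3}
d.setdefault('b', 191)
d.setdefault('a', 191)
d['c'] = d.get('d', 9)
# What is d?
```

After line 1: d = {'a': 3}
After line 2 (setdefault adds 'b'=191): d = {'a': 3, 'b': 191}
After line 3 (setdefault 'a' no-op, already exists): d = {'a': 3, 'b': 191}
After line 4 (get('d', 9) returns default since 'd' not in d): d = {'a': 3, 'b': 191, 'c': 9}

{'a': 3, 'b': 191, 'c': 9}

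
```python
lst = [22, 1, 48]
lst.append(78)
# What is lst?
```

[22, 1, 48, 78]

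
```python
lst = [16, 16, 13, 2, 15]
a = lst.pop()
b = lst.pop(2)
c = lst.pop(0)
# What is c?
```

After line 1: lst = [16, 16, 13, 2, 15]
After line 2 (pop() -> a = 15): lst = [16, 16, 13, 2]
After line 3 (pop(2) -> b = 13): lst = [16, 16, 2]
After line 4 (pop(0) -> c = 16): lst = [16, 2]

16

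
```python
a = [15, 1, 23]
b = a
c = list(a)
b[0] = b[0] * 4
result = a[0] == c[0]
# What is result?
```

After line 1: a = [15, 1, 23]
After line 2 (b = a, alias): a = [15, 1, 23], b = [15, 1, 23]
After line 3 (c = list(a) is a copy, new object): c = [15, 1, 23]
After line 4 (b[0] = 15 * 4 = 60; mutates shared a/b): a = b = [60, 1, 23], c = [15, 1, 23]
After line 5 (a[0] = 60, c[0] = 15; result = False)

False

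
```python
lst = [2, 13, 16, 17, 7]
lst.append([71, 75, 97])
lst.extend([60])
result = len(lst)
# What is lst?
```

After line 1: lst = [2, 13, 16, 17, 7]
After line 2 (append adds [71, 75, 97] as single element): lst = [2, 13, 16, 17, 7, [71, 75, 97]]
After line 3 (extend unpacks [60], adds 60): lst = [2, 13, 16, 17, 7, [71, 75, 97], 60]
After line 4: result = len(lst) = 7

[2, 13, 16, 17, 7, [71, 75, 97], 60]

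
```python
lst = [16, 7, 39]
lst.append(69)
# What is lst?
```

[16, 7, 39, 69]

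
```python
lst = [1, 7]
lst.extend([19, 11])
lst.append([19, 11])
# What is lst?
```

After line 1: lst = [1, 7]
After line 2 (extend unpacks [19, 11]): lst = [1, 7, 19, 11]
After line 3 (append adds [19, 11] as single element): lst = [1, 7, 19, 11, [19, 11]]

[1, 7, 19, 11, [19, 11]]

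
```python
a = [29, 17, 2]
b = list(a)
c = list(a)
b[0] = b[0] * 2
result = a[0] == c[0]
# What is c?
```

After line 1: a = [29, 17, 2]
After line 2 (b = list(a), copy): a = [29, 17, 2], b = [29, 17, 2]
After line 3 (c = list(a) is a copy, new object): c = [29, 17, 2]
After line 4 (b[0] = 29 * 2 = 58; only b mutates (copy)): a = [29, 17, 2], b = [58, 17, 2], c = [29, 17, 2]
After line 5 (a[0] = 29, c[0] = 29; result = True)

[29, 17, 2]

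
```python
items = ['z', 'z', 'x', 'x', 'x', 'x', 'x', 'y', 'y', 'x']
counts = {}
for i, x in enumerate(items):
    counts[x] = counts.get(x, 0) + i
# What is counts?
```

Initial: counts = {}, items = ['z', 'z', 'x', 'x', 'x', 'x', 'x', 'y', 'y', 'x']
i=0, x='z': counts = {'z': 0}
i=1, x='z': counts = {'z': 1}
i=2, x='x': counts = {'z': 1, 'x': 2}
i=3, x='x': counts = {'z': 1, 'x': 5}
i=4, x='x': counts = {'z': 1, 'x': 9}
i=5, x='x': counts = {'z': 1, 'x': 14}
i=6, x='x': counts = {'z': 1, 'x': 20}
i=7, x='y': counts = {'z': 1, 'x': 20, 'y': 7}
i=8, x='y': counts = {'z': 1, 'x': 20, 'y': 15}
i=9, x='x': counts = {'z': 1, 'x': 29, 'y': 15}

{'z': 1, 'x': 29, 'y': 15}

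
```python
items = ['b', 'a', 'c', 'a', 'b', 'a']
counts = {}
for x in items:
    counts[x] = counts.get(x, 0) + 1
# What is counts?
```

Initial: counts = {}, items = ['b', 'a', 'c', 'a', 'b', 'a']
See 'b': counts = {'b': 1}
See 'a': counts = {'b': 1, 'a': 1}
See 'c': counts = {'b': 1, 'a': 1, 'c': 1}
See 'a': counts = {'b': 1, 'a': 2, 'c': 1}
See 'b': counts = {'b': 2, 'a': 2, 'c': 1}
See 'a': counts = {'b': 2, 'a': 3, 'c': 1}

{'b': 2, 'a': 3, 'c': 1}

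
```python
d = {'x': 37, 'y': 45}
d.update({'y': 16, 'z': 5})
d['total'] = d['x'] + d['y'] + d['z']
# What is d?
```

After line 1: d = {'x': 37, 'y': 45}
After line 2 (y overwritten, z added): d = {'x': 37, 'y': 16, 'z': 5}
After line 3 (total = 37 + 16 + 5 = 58): d = {'x': 37, 'y': 16, 'z': 5, 'total': 58}

{'x': 37, 'y': 16, 'z': 5, 'total': 58}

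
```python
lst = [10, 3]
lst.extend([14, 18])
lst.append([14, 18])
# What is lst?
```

After line 1: lst = [10, 3]
After line 2 (extend unpacks [14, 18]): lst = [10, 3, 14, 18]
After line 3 (append adds [14, 18] as single element): lst = [10, 3, 14, 18, [14, 18]]

[10, 3, 14, 18, [14, 18]]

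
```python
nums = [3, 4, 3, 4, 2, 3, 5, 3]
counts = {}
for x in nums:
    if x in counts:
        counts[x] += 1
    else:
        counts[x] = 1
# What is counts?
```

Initial: counts = {}, nums = [3, 4, 3, 4, 2, 3, 5, 3]
See 3: counts = {3: 1}
See 4: counts = {3: 1, 4: 1}
See 3: counts = {3: 2, 4: 1}
See 4: counts = {3: 2, 4: 2}
See 2: counts = {3: 2, 4: 2, 2: 1}
See 3: counts = {3: 3, 4: 2, 2: 1}
See 5: counts = {3: 3, 4: 2, 2: 1, 5: 1}
See 3: counts = {3: 4, 4: 2, 2: 1, 5: 1}

{3: 4, 4: 2, 2: 1, 5: 1}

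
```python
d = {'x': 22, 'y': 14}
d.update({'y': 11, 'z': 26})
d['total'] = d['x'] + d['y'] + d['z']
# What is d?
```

After line 1: d = {'x': 22, 'y': 14}
After line 2 (y overwritten, z added): d = {'x': 22, 'y': 11, 'z': 26}
After line 3 (total = 22 + 11 + 26 = 59): d = {'x': 22, 'y': 11, 'z': 26, 'total': 59}

{'x': 22, 'y': 11, 'z': 26, 'total': 59}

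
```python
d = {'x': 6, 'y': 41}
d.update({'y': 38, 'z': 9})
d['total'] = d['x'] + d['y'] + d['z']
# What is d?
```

After line 1: d = {'x': 6, 'y': 41}
After line 2 (y overwritten, z added): d = {'x': 6, 'y': 38, 'z': 9}
After line 3 (total = 6 + 38 + 9 = 53): d = {'x': 6, 'y': 38, 'z': 9, 'total': 53}

{'x': 6, 'y': 38, 'z': 9, 'total': 53}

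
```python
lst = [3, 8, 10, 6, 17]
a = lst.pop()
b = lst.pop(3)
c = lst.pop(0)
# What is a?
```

After line 1: lst = [3, 8, 10, 6, 17]
After line 2 (pop() -> a = 17): lst = [3, 8, 10, 6]
After line 3 (pop(3) -> b = 6): lst = [3, 8, 10]
After line 4 (pop(0) -> c = 3): lst = [8, 10]

17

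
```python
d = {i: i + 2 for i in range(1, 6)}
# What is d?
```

{1: 3, 2: 4, 3: 5, 4: 6, 5: 7}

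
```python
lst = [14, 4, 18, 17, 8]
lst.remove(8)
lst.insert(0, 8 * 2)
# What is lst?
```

After line 1: lst = [14, 4, 18, 17, 8]
After line 2 (remove first 8): lst = [14, 4, 18, 17]
After line 3 (insert 16 at index 0): lst = [16, 14, 4, 18, 17]

[16, 14, 4, 18, 17]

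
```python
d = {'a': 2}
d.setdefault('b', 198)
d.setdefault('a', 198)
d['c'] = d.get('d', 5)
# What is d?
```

After line 1: d = {'a': 2}
After line 2 (setdefault adds 'b'=198): d = {'a': 2, 'b': 198}
After line 3 (setdefault 'a' no-op, already exists): d = {'a': 2, 'b': 198}
After line 4 (get('d', 5) returns default since 'd' not in d): d = {'a': 2, 'b': 198, 'c': 5}

{'a': 2, 'b': 198, 'c': 5}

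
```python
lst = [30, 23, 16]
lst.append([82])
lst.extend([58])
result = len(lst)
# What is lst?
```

After line 1: lst = [30, 23, 16]
After line 2 (append adds [82] as single element): lst = [30, 23, 16, [82]]
After line 3 (extend unpacks [58], adds 58): lst = [30, 23, 16, [82], 58]
After line 4: result = len(lst) = 5

[30, 23, 16, [82], 58]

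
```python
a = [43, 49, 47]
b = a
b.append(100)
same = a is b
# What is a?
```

After line 1: a = [43, 49, 47]
After line 2 (b = a is an alias, same object): a = [43, 49, 47], b = [43, 49, 47]
After line 3 (b.append mutates the shared list): a = [43, 49, 47, 100], b = [43, 49, 47, 100]
After line 4 (same = a is b; same object -> True): same = True

[43, 49, 47, 100]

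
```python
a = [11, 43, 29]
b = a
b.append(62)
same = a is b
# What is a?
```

After line 1: a = [11, 43, 29]
After line 2 (b = a is an alias, same object): a = [11, 43, 29], b = [11, 43, 29]
After line 3 (b.append mutates the shared list): a = [11, 43, 29, 62], b = [11, 43, 29, 62]
After line 4 (same = a is b; same object -> True): same = True

[11, 43, 29, 62]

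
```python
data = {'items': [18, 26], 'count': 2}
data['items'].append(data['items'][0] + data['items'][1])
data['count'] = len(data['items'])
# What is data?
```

After line 1: data = {'items': [18, 26], 'count': 2}
After line 2 (append 18 + 26 = 44): data = {'items': [18, 26, 44], 'count': 2}
After line 3 (count = len(items) = 3): data = {'items': [18, 26, 44], 'count': 3}

{'items': [18, 26, 44], 'count': 3}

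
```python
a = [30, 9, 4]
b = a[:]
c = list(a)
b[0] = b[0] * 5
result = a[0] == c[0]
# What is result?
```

After line 1: a = [30, 9, 4]
After line 2 (b = a[:], copy): a = [30, 9, 4], b = [30, 9, 4]
After line 3 (c = list(a) is a copy, new object): c = [30, 9, 4]
After line 4 (b[0] = 30 * 5 = 150; only b mutates (copy)): a = [30, 9, 4], b = [150, 9, 4], c = [30, 9, 4]
After line 5 (a[0] = 30, c[0] = 30; result = True)

True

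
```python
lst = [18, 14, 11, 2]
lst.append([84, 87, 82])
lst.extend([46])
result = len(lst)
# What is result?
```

After line 1: lst = [18, 14, 11, 2]
After line 2 (append adds [84, 87, 82] as single element): lst = [18, 14, 11, 2, [84, 87, 82]]
After line 3 (extend unpacks [46], adds 46): lst = [18, 14, 11, 2, [84, 87, 82], 46]
After line 4: result = len(lst) = 6

6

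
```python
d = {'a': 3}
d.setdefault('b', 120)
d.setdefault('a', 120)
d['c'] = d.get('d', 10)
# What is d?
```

After line 1: d = {'a': 3}
After line 2 (setdefault adds 'b'=120): d = {'a': 3, 'b': 120}
After line 3 (setdefault 'a' no-op, already exists): d = {'a': 3, 'b': 120}
After line 4 (get('d', 10) returns default since 'd' not in d): d = {'a': 3, 'b': 120, 'c': 10}

{'a': 3, 'b': 120, 'c': 10}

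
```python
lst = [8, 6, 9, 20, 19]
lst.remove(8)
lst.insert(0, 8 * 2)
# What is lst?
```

After line 1: lst = [8, 6, 9, 20, 19]
After line 2 (remove first 8): lst = [6, 9, 20, 19]
After line 3 (insert 16 at index 0): lst = [16, 6, 9, 20, 19]

[16, 6, 9, 20, 19]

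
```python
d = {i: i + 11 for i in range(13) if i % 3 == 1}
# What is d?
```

{1: 12, 4: 15, 7: 18, 10: 21}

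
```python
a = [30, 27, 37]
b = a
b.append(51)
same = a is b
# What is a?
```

After line 1: a = [30, 27, 37]
After line 2 (b = a is an alias, same object): a = [30, 27, 37], b = [30, 27, 37]
After line 3 (b.append mutates the shared list): a = [30, 27, 37, 51], b = [30, 27, 37, 51]
After line 4 (same = a is b; same object -> True): same = True

[30, 27, 37, 51]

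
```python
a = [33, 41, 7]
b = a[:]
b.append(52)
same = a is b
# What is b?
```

After line 1: a = [33, 41, 7]
After line 2 (b = a[:] is a shallow copy, new object): a = [33, 41, 7], b = [33, 41, 7]
After line 3 (append only mutates b): a = [33, 41, 7], b = [33, 41, 7, 52]
After line 4 (same = a is b; different objects -> False): same = False

[33, 41, 7, 52]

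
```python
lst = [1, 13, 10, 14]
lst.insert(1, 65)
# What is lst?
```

[1, 65, 13, 10, 14]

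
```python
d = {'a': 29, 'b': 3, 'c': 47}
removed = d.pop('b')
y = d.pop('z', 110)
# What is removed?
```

After line 1: d = {'a': 29, 'b': 3, 'c': 47}
After line 2 (pop 'b' returns 3): d = {'a': 29, 'c': 47}, removed = 3
After line 3 (pop 'z' missing, returns default 110): d = {'a': 29, 'c': 47}, y = 110

3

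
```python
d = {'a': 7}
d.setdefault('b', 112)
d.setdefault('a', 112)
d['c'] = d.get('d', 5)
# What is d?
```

After line 1: d = {'a': 7}
After line 2 (setdefault adds 'b'=112): d = {'a': 7, 'b': 112}
After line 3 (setdefault 'a' no-op, already exists): d = {'a': 7, 'b': 112}
After line 4 (get('d', 5) returns default since 'd' not in d): d = {'a': 7, 'b': 112, 'c': 5}

{'a': 7, 'b': 112, 'c': 5}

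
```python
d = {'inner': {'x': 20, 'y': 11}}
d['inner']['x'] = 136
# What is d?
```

After line 1: d = {'inner': {'x': 20, 'y': 11}}
After line 2 (inner x overwritten): d = {'inner': {'x': 136, 'y': 11}}

{'inner': {'x': 136, 'y': 11}}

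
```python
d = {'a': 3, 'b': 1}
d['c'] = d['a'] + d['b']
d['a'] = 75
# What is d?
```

After line 1: d = {'a': 3, 'b': 1}
After line 2 (d['c'] = 3 + 1): d = {'a': 3, 'b': 1, 'c': 4}
After line 3: d = {'a': 75, 'b': 1, 'c': 4}

{'a': 75, 'b': 1, 'c': 4}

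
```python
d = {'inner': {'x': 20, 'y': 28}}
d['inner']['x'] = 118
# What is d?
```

After line 1: d = {'inner': {'x': 20, 'y': 28}}
After line 2 (inner x overwritten): d = {'inner': {'x': 118, 'y': 28}}

{'inner': {'x': 118, 'y': 28}}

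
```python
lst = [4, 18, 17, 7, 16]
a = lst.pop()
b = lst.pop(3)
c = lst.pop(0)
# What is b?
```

After line 1: lst = [4, 18, 17, 7, 16]
After line 2 (pop() -> a = 16): lst = [4, 18, 17, 7]
After line 3 (pop(3) -> b = 7): lst = [4, 18, 17]
After line 4 (pop(0) -> c = 4): lst = [18, 17]

7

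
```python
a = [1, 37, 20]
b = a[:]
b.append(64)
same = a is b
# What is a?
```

After line 1: a = [1, 37, 20]
After line 2 (b = a[:] is a shallow copy, new object): a = [1, 37, 20], b = [1, 37, 20]
After line 3 (append only mutates b): a = [1, 37, 20], b = [1, 37, 20, 64]
After line 4 (same = a is b; different objects -> False): same = False

[1, 37, 20]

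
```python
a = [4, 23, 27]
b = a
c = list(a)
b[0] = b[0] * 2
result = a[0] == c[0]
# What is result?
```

After line 1: a = [4, 23, 27]
After line 2 (b = a, alias): a = [4, 23, 27], b = [4, 23, 27]
After line 3 (c = list(a) is a copy, new object): c = [4, 23, 27]
After line 4 (b[0] = 4 * 2 = 8; mutates shared a/b): a = b = [8, 23, 27], c = [4, 23, 27]
After line 5 (a[0] = 8, c[0] = 4; result = False)

False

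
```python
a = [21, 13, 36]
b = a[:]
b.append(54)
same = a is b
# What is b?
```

After line 1: a = [21, 13, 36]
After line 2 (b = a[:] is a shallow copy, new object): a = [21, 13, 36], b = [21, 13, 36]
After line 3 (append only mutates b): a = [21, 13, 36], b = [21, 13, 36, 54]
After line 4 (same = a is b; different objects -> False): same = False

[21, 13, 36, 54]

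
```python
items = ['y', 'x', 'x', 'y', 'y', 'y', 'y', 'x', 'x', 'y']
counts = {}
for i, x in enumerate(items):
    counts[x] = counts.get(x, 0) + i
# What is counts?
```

Initial: counts = {}, items = ['y', 'x', 'x', 'y', 'y', 'y', 'y', 'x', 'x', 'y']
i=0, x='y': counts = {'y': 0}
i=1, x='x': counts = {'y': 0, 'x': 1}
i=2, x='x': counts = {'y': 0, 'x': 3}
i=3, x='y': counts = {'y': 3, 'x': 3}
i=4, x='y': counts = {'y': 7, 'x': 3}
i=5, x='y': counts = {'y': 12, 'x': 3}
i=6, x='y': counts = {'y': 18, 'x': 3}
i=7, x='x': counts = {'y': 18, 'x': 10}
i=8, x='x': counts = {'y': 18, 'x': 18}
i=9, x='y': counts = {'y': 27, 'x': 18}

{'y': 27, 'x': 18}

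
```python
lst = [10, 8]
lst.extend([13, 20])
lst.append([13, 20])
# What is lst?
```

After line 1: lst = [10, 8]
After line 2 (extend unpacks [13, 20]): lst = [10, 8, 13, 20]
After line 3 (append adds [13, 20] as single element): lst = [10, 8, 13, 20, [13, 20]]

[10, 8, 13, 20, [13, 20]]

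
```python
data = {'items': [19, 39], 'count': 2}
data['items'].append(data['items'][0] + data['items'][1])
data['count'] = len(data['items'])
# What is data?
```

After line 1: data = {'items': [19, 39], 'count': 2}
After line 2 (append 19 + 39 = 58): data = {'items': [19, 39, 58], 'count': 2}
After line 3 (count = len(items) = 3): data = {'items': [19, 39, 58], 'count': 3}

{'items': [19, 39, 58], 'count': 3}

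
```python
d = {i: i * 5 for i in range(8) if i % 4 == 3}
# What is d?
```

{3: 15, 7: 35}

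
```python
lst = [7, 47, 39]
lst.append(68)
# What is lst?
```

[7, 47, 39, 68]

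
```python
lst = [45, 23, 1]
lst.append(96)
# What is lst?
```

[45, 23, 1, 96]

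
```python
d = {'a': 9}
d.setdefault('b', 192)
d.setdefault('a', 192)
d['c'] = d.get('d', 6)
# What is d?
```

After line 1: d = {'a': 9}
After line 2 (setdefault adds 'b'=192): d = {'a': 9, 'b': 192}
After line 3 (setdefault 'a' no-op, already exists): d = {'a': 9, 'b': 192}
After line 4 (get('d', 6) returns default since 'd' not in d): d = {'a': 9, 'b': 192, 'c': 6}

{'a': 9, 'b': 192, 'c': 6}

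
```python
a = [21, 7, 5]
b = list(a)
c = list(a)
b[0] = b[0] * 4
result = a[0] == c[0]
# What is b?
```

After line 1: a = [21, 7, 5]
After line 2 (b = list(a), copy): a = [21, 7, 5], b = [21, 7, 5]
After line 3 (c = list(a) is a copy, new object): c = [21, 7, 5]
After line 4 (b[0] = 21 * 4 = 84; only b mutates (copy)): a = [21, 7, 5], b = [84, 7, 5], c = [21, 7, 5]
After line 5 (a[0] = 21, c[0] = 21; result = True)

[84, 7, 5]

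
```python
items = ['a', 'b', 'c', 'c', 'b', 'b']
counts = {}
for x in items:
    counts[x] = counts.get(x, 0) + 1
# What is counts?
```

Initial: counts = {}, items = ['a', 'b', 'c', 'c', 'b', 'b']
See 'a': counts = {'a': 1}
See 'b': counts = {'a': 1, 'b': 1}
See 'c': counts = {'a': 1, 'b': 1, 'c': 1}
See 'c': counts = {'a': 1, 'b': 1, 'c': 2}
See 'b': counts = {'a': 1, 'b': 2, 'c': 2}
See 'b': counts = {'a': 1, 'b': 3, 'c': 2}

{'a': 1, 'b': 3, 'c': 2}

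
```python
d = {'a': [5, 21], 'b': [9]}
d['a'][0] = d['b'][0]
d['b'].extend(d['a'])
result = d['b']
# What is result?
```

After line 1: d = {'a': [5, 21], 'b': [9]}
After line 2 (a[0] = b[0] = 9): d = {'a': [9, 21], 'b': [9]}
After line 3 (b.extend(a) appends [9, 21]): d = {'a': [9, 21], 'b': [9, 9, 21]}
After line 4: result = d['b'] = [9, 9, 21]

[9, 9, 21]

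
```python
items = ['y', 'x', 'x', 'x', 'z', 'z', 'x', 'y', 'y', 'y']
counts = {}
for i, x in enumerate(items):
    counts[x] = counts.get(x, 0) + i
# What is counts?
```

Initial: counts = {}, items = ['y', 'x', 'x', 'x', 'z', 'z', 'x', 'y', 'y', 'y']
i=0, x='y': counts = {'y': 0}
i=1, x='x': counts = {'y': 0, 'x': 1}
i=2, x='x': counts = {'y': 0, 'x': 3}
i=3, x='x': counts = {'y': 0, 'x': 6}
i=4, x='z': counts = {'y': 0, 'x': 6, 'z': 4}
i=5, x='z': counts = {'y': 0, 'x': 6, 'z': 9}
i=6, x='x': counts = {'y': 0, 'x': 12, 'z': 9}
i=7, x='y': counts = {'y': 7, 'x': 12, 'z': 9}
i=8, x='y': counts = {'y': 15, 'x': 12, 'z': 9}
i=9, x='y': counts = {'y': 24, 'x': 12, 'z': 9}

{'y': 24, 'x': 12, 'z': 9}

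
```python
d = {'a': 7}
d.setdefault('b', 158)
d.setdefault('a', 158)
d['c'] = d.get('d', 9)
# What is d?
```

After line 1: d = {'a': 7}
After line 2 (setdefault adds 'b'=158): d = {'a': 7, 'b': 158}
After line 3 (setdefault 'a' no-op, already exists): d = {'a': 7, 'b': 158}
After line 4 (get('d', 9) returns default since 'd' not in d): d = {'a': 7, 'b': 158, 'c': 9}

{'a': 7, 'b': 158, 'c': 9}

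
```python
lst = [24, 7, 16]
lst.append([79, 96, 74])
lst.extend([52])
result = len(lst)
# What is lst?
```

After line 1: lst = [24, 7, 16]
After line 2 (append adds [79, 96, 74] as single element): lst = [24, 7, 16, [79, 96, 74]]
After line 3 (extend unpacks [52], adds 52): lst = [24, 7, 16, [79, 96, 74], 52]
After line 4: result = len(lst) = 5

[24, 7, 16, [79, 96, 74], 52]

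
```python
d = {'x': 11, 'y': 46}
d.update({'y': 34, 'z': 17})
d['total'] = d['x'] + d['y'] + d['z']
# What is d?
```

After line 1: d = {'x': 11, 'y': 46}
After line 2 (y overwritten, z added): d = {'x': 11, 'y': 34, 'z': 17}
After line 3 (total = 11 + 34 + 17 = 62): d = {'x': 11, 'y': 34, 'z': 17, 'total': 62}

{'x': 11, 'y': 34, 'z': 17, 'total': 62}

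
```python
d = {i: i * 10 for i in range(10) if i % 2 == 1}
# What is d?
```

{1: 10, 3: 30, 5: 50, 7: 70, 9: 90}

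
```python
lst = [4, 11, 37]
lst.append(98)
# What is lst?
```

[4, 11, 37, 98]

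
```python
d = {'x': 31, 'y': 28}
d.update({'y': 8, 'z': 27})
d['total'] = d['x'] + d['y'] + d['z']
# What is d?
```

After line 1: d = {'x': 31, 'y': 28}
After line 2 (y overwritten, z added): d = {'x': 31, 'y': 8, 'z': 27}
After line 3 (total = 31 + 8 + 27 = 66): d = {'x': 31, 'y': 8, 'z': 27, 'total': 66}

{'x': 31, 'y': 8, 'z': 27, 'total': 66}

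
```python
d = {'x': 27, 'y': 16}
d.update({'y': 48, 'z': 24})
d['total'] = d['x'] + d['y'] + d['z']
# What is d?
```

After line 1: d = {'x': 27, 'y': 16}
After line 2 (y overwritten, z added): d = {'x': 27, 'y': 48, 'z': 24}
After line 3 (total = 27 + 48 + 24 = 99): d = {'x': 27, 'y': 48, 'z': 24, 'total': 99}

{'x': 27, 'y': 48, 'z': 24, 'total': 99}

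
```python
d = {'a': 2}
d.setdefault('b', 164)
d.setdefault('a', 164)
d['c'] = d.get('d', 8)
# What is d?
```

After line 1: d = {'a': 2}
After line 2 (setdefault adds 'b'=164): d = {'a': 2, 'b': 164}
After line 3 (setdefault 'a' no-op, already exists): d = {'a': 2, 'b': 164}
After line 4 (get('d', 8) returns default since 'd' not in d): d = {'a': 2, 'b': 164, 'c': 8}

{'a': 2, 'b': 164, 'c': 8}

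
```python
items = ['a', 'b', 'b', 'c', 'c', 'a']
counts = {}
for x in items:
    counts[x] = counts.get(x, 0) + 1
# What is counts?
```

Initial: counts = {}, items = ['a', 'b', 'b', 'c', 'c', 'a']
See 'a': counts = {'a': 1}
See 'b': counts = {'a': 1, 'b': 1}
See 'b': counts = {'a': 1, 'b': 2}
See 'c': counts = {'a': 1, 'b': 2, 'c': 1}
See 'c': counts = {'a': 1, 'b': 2, 'c': 2}
See 'a': counts = {'a': 2, 'b': 2, 'c': 2}

{'a': 2, 'b': 2, 'c': 2}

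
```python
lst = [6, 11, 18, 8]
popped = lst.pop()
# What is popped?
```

8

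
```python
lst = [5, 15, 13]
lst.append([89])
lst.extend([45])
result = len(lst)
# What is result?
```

After line 1: lst = [5, 15, 13]
After line 2 (append adds [89] as single element): lst = [5, 15, 13, [89]]
After line 3 (extend unpacks [45], adds 45): lst = [5, 15, 13, [89], 45]
After line 4: result = len(lst) = 5

5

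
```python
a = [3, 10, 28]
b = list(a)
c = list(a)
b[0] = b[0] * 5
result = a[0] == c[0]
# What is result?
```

After line 1: a = [3, 10, 28]
After line 2 (b = list(a), copy): a = [3, 10, 28], b = [3, 10, 28]
After line 3 (c = list(a) is a copy, new object): c = [3, 10, 28]
After line 4 (b[0] = 3 * 5 = 15; only b mutates (copy)): a = [3, 10, 28], b = [15, 10, 28], c = [3, 10, 28]
After line 5 (a[0] = 3, c[0] = 3; result = True)

True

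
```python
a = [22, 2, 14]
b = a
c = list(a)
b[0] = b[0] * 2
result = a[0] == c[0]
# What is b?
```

After line 1: a = [22, 2, 14]
After line 2 (b = a, alias): a = [22, 2, 14], b = [22, 2, 14]
After line 3 (c = list(a) is a copy, new object): c = [22, 2, 14]
After line 4 (b[0] = 22 * 2 = 44; mutates shared a/b): a = b = [44, 2, 14], c = [22, 2, 14]
After line 5 (a[0] = 44, c[0] = 22; result = False)

[44, 2, 14]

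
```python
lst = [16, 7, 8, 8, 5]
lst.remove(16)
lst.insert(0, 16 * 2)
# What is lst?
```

After line 1: lst = [16, 7, 8, 8, 5]
After line 2 (remove first 16): lst = [7, 8, 8, 5]
After line 3 (insert 32 at index 0): lst = [32, 7, 8, 8, 5]

[32, 7, 8, 8, 5]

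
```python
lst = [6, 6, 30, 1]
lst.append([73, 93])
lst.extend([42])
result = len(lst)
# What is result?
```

After line 1: lst = [6, 6, 30, 1]
After line 2 (append adds [73, 93] as single element): lst = [6, 6, 30, 1, [73, 93]]
After line 3 (extend unpacks [42], adds 42): lst = [6, 6, 30, 1, [73, 93], 42]
After line 4: result = len(lst) = 6

6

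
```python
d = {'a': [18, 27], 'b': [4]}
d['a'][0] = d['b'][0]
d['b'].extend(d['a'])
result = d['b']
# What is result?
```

After line 1: d = {'a': [18, 27], 'b': [4]}
After line 2 (a[0] = b[0] = 4): d = {'a': [4, 27], 'b': [4]}
After line 3 (b.extend(a) appends [4, 27]): d = {'a': [4, 27], 'b': [4, 4, 27]}
After line 4: result = d['b'] = [4, 4, 27]

[4, 4, 27]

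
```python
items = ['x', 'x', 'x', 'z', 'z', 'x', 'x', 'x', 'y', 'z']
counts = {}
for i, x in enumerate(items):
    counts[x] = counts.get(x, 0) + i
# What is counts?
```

Initial: counts = {}, items = ['x', 'x', 'x', 'z', 'z', 'x', 'x', 'x', 'y', 'z']
i=0, x='x': counts = {'x': 0}
i=1, x='x': counts = {'x': 1}
i=2, x='x': counts = {'x': 3}
i=3, x='z': counts = {'x': 3, 'z': 3}
i=4, x='z': counts = {'x': 3, 'z': 7}
i=5, x='x': counts = {'x': 8, 'z': 7}
i=6, x='x': counts = {'x': 14, 'z': 7}
i=7, x='x': counts = {'x': 21, 'z': 7}
i=8, x='y': counts = {'x': 21, 'z': 7, 'y': 8}
i=9, x='z': counts = {'x': 21, 'z': 16, 'y': 8}

{'x': 21, 'z': 16, 'y': 8}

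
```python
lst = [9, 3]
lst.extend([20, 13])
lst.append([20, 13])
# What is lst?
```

After line 1: lst = [9, 3]
After line 2 (extend unpacks [20, 13]): lst = [9, 3, 20, 13]
After line 3 (append adds [20, 13] as single element): lst = [9, 3, 20, 13, [20, 13]]

[9, 3, 20, 13, [20, 13]]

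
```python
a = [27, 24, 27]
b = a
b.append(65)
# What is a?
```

After line 1: a = [27, 24, 27]
After line 2 (b = a is an alias, same object): a = [27, 24, 27], b = [27, 24, 27]
After line 3 (b.append mutates the shared list): a = [27, 24, 27, 65], b = [27, 24, 27, 65]

[27, 24, 27, 65]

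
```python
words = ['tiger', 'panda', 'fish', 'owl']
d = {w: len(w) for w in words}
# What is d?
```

{'tiger': 5, 'panda': 5, 'fish': 4, 'owl': 3}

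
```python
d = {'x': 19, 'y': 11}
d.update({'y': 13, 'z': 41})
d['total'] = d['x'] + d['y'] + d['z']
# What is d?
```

After line 1: d = {'x': 19, 'y': 11}
After line 2 (y overwritten, z added): d = {'x': 19, 'y': 13, 'z': 41}
After line 3 (total = 19 + 13 + 41 = 73): d = {'x': 19, 'y': 13, 'z': 41, 'total': 73}

{'x': 19, 'y': 13, 'z': 41, 'total': 73}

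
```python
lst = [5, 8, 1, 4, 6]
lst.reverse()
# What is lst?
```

[6, 4, 1, 8, 5]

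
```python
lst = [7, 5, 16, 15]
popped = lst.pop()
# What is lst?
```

[7, 5, 16]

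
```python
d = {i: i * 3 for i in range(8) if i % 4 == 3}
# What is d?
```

{3: 9, 7: 21}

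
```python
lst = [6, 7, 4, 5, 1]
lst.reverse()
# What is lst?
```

[1, 5, 4, 7, 6]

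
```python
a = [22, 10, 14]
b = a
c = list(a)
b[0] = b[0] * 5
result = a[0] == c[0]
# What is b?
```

After line 1: a = [22, 10, 14]
After line 2 (b = a, alias): a = [22, 10, 14], b = [22, 10, 14]
After line 3 (c = list(a) is a copy, new object): c = [22, 10, 14]
After line 4 (b[0] = 22 * 5 = 110; mutates shared a/b): a = b = [110, 10, 14], c = [22, 10, 14]
After line 5 (a[0] = 110, c[0] = 22; result = False)

[110, 10, 14]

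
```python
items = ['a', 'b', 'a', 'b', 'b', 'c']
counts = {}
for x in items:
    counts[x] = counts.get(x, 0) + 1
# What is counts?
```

Initial: counts = {}, items = ['a', 'b', 'a', 'b', 'b', 'c']
See 'a': counts = {'a': 1}
See 'b': counts = {'a': 1, 'b': 1}
See 'a': counts = {'a': 2, 'b': 1}
See 'b': counts = {'a': 2, 'b': 2}
See 'b': counts = {'a': 2, 'b': 3}
See 'c': counts = {'a': 2, 'b': 3, 'c': 1}

{'a': 2, 'b': 3, 'c': 1}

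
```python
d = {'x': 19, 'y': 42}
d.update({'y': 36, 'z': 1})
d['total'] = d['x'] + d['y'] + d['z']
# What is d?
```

After line 1: d = {'x': 19, 'y': 42}
After line 2 (y overwritten, z added): d = {'x': 19, 'y': 36, 'z': 1}
After line 3 (total = 19 + 36 + 1 = 56): d = {'x': 19, 'y': 36, 'z': 1, 'total': 56}

{'x': 19, 'y': 36, 'z': 1, 'total': 56}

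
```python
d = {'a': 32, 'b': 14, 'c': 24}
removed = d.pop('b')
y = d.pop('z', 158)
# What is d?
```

After line 1: d = {'a': 32, 'b': 14, 'c': 24}
After line 2 (pop 'b' returns 14): d = {'a': 32, 'c': 24}, removed = 14
After line 3 (pop 'z' missing, returns default 158): d = {'a': 32, 'c': 24}, y = 158

{'a': 32, 'c': 24}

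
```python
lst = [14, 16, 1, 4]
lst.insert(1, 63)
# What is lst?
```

[14, 63, 16, 1, 4]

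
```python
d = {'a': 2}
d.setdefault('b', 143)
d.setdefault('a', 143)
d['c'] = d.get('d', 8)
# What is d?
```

After line 1: d = {'a': 2}
After line 2 (setdefault adds 'b'=143): d = {'a': 2, 'b': 143}
After line 3 (setdefault 'a' no-op, already exists): d = {'a': 2, 'b': 143}
After line 4 (get('d', 8) returns default since 'd' not in d): d = {'a': 2, 'b': 143, 'c': 8}

{'a': 2, 'b': 143, 'c': 8}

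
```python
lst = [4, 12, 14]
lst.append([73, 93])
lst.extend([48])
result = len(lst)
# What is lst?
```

After line 1: lst = [4, 12, 14]
After line 2 (append adds [73, 93] as single element): lst = [4, 12, 14, [73, 93]]
After line 3 (extend unpacks [48], adds 48): lst = [4, 12, 14, [73, 93], 48]
After line 4: result = len(lst) = 5

[4, 12, 14, [73, 93], 48]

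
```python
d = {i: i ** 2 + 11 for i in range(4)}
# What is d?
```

{0: 11, 1: 12, 2: 15, 3: 20}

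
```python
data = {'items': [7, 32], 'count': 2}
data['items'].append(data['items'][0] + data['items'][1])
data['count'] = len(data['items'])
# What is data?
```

After line 1: data = {'items': [7, 32], 'count': 2}
After line 2 (append 7 + 32 = 39): data = {'items': [7, 32, 39], 'count': 2}
After line 3 (count = len(items) = 3): data = {'items': [7, 32, 39], 'count': 3}

{'items': [7, 32, 39], 'count': 3}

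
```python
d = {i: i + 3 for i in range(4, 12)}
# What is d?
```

{4: 7, 5: 8, 6: 9, 7: 10, 8: 11, 9: 12, 10: 13, 11: 14}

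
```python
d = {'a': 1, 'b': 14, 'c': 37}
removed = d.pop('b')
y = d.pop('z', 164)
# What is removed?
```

After line 1: d = {'a': 1, 'b': 14, 'c': 37}
After line 2 (pop 'b' returns 14): d = {'a': 1, 'c': 37}, removed = 14
After line 3 (pop 'z' missing, returns default 164): d = {'a': 1, 'c': 37}, y = 164

14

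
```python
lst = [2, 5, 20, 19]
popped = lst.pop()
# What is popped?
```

19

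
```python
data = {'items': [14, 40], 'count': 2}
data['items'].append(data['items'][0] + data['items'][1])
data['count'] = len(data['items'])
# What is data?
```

After line 1: data = {'items': [14, 40], 'count': 2}
After line 2 (append 14 + 40 = 54): data = {'items': [14, 40, 54], 'count': 2}
After line 3 (count = len(items) = 3): data = {'items': [14, 40, 54], 'count': 3}

{'items': [14, 40, 54], 'count': 3}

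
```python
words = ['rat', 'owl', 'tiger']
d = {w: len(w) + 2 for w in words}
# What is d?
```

{'rat': 5, 'owl': 5, 'tiger': 7}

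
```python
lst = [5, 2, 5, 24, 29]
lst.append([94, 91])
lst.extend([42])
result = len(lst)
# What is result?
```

After line 1: lst = [5, 2, 5, 24, 29]
After line 2 (append adds [94, 91] as single element): lst = [5, 2, 5, 24, 29, [94, 91]]
After line 3 (extend unpacks [42], adds 42): lst = [5, 2, 5, 24, 29, [94, 91], 42]
After line 4: result = len(lst) = 7

7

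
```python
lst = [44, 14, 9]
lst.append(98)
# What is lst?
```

[44, 14, 9, 98]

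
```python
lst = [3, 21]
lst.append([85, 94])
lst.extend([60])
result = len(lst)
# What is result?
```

After line 1: lst = [3, 21]
After line 2 (append adds [85, 94] as single element): lst = [3, 21, [85, 94]]
After line 3 (extend unpacks [60], adds 60): lst = [3, 21, [85, 94], 60]
After line 4: result = len(lst) = 4

4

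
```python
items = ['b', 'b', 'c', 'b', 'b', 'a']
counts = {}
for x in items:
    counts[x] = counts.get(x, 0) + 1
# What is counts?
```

Initial: counts = {}, items = ['b', 'b', 'c', 'b', 'b', 'a']
See 'b': counts = {'b': 1}
See 'b': counts = {'b': 2}
See 'c': counts = {'b': 2, 'c': 1}
See 'b': counts = {'b': 3, 'c': 1}
See 'b': counts = {'b': 4, 'c': 1}
See 'a': counts = {'b': 4, 'c': 1, 'a': 1}

{'b': 4, 'c': 1, 'a': 1}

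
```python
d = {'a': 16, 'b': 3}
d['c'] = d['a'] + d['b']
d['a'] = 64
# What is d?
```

After line 1: d = {'a': 16, 'b': 3}
After line 2 (d['c'] = 16 + 3): d = {'a': 16, 'b': 3, 'c': 19}
After line 3: d = {'a': 64, 'b': 3, 'c': 19}

{'a': 64, 'b': 3, 'c': 19}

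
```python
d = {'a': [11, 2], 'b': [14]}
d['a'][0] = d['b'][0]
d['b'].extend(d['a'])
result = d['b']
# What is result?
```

After line 1: d = {'a': [11, 2], 'b': [14]}
After line 2 (a[0] = b[0] = 14): d = {'a': [14, 2], 'b': [14]}
After line 3 (b.extend(a) appends [14, 2]): d = {'a': [14, 2], 'b': [14, 14, 2]}
After line 4: result = d['b'] = [14, 14, 2]

[14, 14, 2]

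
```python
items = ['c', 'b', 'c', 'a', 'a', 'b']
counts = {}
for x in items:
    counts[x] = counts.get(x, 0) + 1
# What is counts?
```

Initial: counts = {}, items = ['c', 'b', 'c', 'a', 'a', 'b']
See 'c': counts = {'c': 1}
See 'b': counts = {'c': 1, 'b': 1}
See 'c': counts = {'c': 2, 'b': 1}
See 'a': counts = {'c': 2, 'b': 1, 'a': 1}
See 'a': counts = {'c': 2, 'b': 1, 'a': 2}
See 'b': counts = {'c': 2, 'b': 2, 'a': 2}

{'c': 2, 'b': 2, 'a': 2}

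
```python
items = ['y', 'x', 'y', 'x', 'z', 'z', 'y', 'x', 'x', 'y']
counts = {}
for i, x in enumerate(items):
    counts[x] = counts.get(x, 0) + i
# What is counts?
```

Initial: counts = {}, items = ['y', 'x', 'y', 'x', 'z', 'z', 'y', 'x', 'x', 'y']
i=0, x='y': counts = {'y': 0}
i=1, x='x': counts = {'y': 0, 'x': 1}
i=2, x='y': counts = {'y': 2, 'x': 1}
i=3, x='x': counts = {'y': 2, 'x': 4}
i=4, x='z': counts = {'y': 2, 'x': 4, 'z': 4}
i=5, x='z': counts = {'y': 2, 'x': 4, 'z': 9}
i=6, x='y': counts = {'y': 8, 'x': 4, 'z': 9}
i=7, x='x': counts = {'y': 8, 'x': 11, 'z': 9}
i=8, x='x': counts = {'y': 8, 'x': 19, 'z': 9}
i=9, x='y': counts = {'y': 17, 'x': 19, 'z': 9}

{'y': 17, 'x': 19, 'z': 9}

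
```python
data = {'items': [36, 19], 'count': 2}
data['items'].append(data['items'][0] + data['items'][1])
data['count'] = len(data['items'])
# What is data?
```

After line 1: data = {'items': [36, 19], 'count': 2}
After line 2 (append 36 + 19 = 55): data = {'items': [36, 19, 55], 'count': 2}
After line 3 (count = len(items) = 3): data = {'items': [36, 19, 55], 'count': 3}

{'items': [36, 19, 55], 'count': 3}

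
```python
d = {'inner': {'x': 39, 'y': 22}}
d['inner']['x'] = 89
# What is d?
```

After line 1: d = {'inner': {'x': 39, 'y': 22}}
After line 2 (inner x overwritten): d = {'inner': {'x': 89, 'y': 22}}

{'inner': {'x': 89, 'y': 22}}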